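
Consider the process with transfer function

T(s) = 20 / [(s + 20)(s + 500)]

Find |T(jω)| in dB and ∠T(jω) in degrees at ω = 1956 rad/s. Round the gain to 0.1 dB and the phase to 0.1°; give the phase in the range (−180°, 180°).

At s = jω = j1956:
pole (s+20): 20 + j1956 → |·| = √(20²+1956²) = √3826336 ≈ 1956.1, ∠ = arctan(1956/20) ≈ 89.41°
pole (s+500): 500 + j1956 → |·| = √(500²+1956²) = √4075936 ≈ 2018.9, ∠ = arctan(1956/500) ≈ 75.66°
|T| = 20 / 3.9492e+06 ≈ 5.0643e-06
Gain = 20 log₁₀(5.0643e-06) ≈ -105.91 dB
∠T = 0.00° − 165.07° = -165.07°

-105.9 dB, -165.1°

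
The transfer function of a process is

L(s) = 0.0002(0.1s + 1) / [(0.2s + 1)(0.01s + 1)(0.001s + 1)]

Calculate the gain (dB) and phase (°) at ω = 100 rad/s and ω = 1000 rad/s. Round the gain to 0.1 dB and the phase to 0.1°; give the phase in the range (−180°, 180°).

ω = 100: -83.0 dB, -53.6°; ω = 1000: -103.1 dB, -129.6°

At ω = 100 rad/s:
zero (1 + j100·0.1) = 1 + j10 → |·| ≈ 10.05, ∠ ≈ 84.29°
pole (1 + j100·0.2) = 1 + j20 → |·| ≈ 20.025, ∠ ≈ 87.14°
pole (1 + j100·0.01) = 1 + j1 → |·| ≈ 1.4142, ∠ ≈ 45.00°
pole (1 + j100·0.001) = 1 + j0.1 → |·| ≈ 1.005, ∠ ≈ 5.71°
|L| = 0.0002 · 10.05 / (20.025 · 1.4142 · 1.005) ≈ 7.0623e-05
Gain = 20 log₁₀(7.0623e-05) ≈ -83.02 dB
∠L = (84.29°) − (87.14° + 45.00° + 5.71°) = -53.56°

At ω = 1000 rad/s:
zero (1 + j1000·0.1) = 1 + j100 → |·| ≈ 100, ∠ ≈ 89.43°
pole (1 + j1000·0.2) = 1 + j200 → |·| ≈ 200, ∠ ≈ 89.71°
pole (1 + j1000·0.01) = 1 + j10 → |·| ≈ 10.05, ∠ ≈ 84.29°
pole (1 + j1000·0.001) = 1 + j1 → |·| ≈ 1.4142, ∠ ≈ 45.00°
|L| = 0.0002 · 100 / (200 · 10.05 · 1.4142) ≈ 7.036e-06
Gain = 20 log₁₀(7.036e-06) ≈ -103.05 dB
∠L = (89.43°) − (89.71° + 84.29° + 45.00°) = -129.57°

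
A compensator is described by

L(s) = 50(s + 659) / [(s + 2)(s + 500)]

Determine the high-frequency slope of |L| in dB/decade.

Each pole contributes −20 dB/decade at high frequency; each zero contributes +20 dB/decade.
Net: 1 zero(s) − 2 pole(s) → -20 dB/decade.

-20 dB/decade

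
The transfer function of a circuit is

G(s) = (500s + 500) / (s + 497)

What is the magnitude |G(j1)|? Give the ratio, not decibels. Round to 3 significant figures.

1.42

Substitute s = j1:
Numerator: 500(j1) + 500 = 500 + j500
Denominator: (j1) + 497 = 497 + j1
|N| = √(500² + 500²) ≈ 707.11, ∠N ≈ 45.00°
|D| = √(497² + 1²) ≈ 497, ∠D ≈ 0.12°
|G| = 707.11 / 497 ≈ 1.4228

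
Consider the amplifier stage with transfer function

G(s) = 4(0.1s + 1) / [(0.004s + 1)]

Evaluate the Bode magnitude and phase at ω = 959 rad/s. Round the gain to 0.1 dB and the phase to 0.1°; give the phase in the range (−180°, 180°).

39.7 dB, 14.0°

At ω = 959 rad/s:
zero (1 + j959·0.1) = 1 + j95.9 → |·| ≈ 95.905, ∠ ≈ 89.40°
pole (1 + j959·0.004) = 1 + j3.836 → |·| ≈ 3.9642, ∠ ≈ 75.39°
|G| = 4 · 95.905 / (3.9642) ≈ 96.771
Gain = 20 log₁₀(96.771) ≈ 39.71 dB
∠G = (89.40°) − (75.39°) = 14.01°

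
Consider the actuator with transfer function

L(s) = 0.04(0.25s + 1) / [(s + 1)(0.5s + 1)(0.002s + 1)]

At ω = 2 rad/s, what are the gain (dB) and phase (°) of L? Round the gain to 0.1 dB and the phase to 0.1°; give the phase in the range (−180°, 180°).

At ω = 2 rad/s:
zero (1 + j2·0.25) = 1 + j0.5 → |·| ≈ 1.118, ∠ ≈ 26.57°
pole (1 + j2·1) = 1 + j2 → |·| ≈ 2.2361, ∠ ≈ 63.43°
pole (1 + j2·0.5) = 1 + j1 → |·| ≈ 1.4142, ∠ ≈ 45.00°
pole (1 + j2·0.002) = 1 + j0.004 → |·| ≈ 1, ∠ ≈ 0.23°
|L| = 0.04 · 1.118 / (2.2361 · 1.4142 · 1) ≈ 0.014142
Gain = 20 log₁₀(0.014142) ≈ -36.99 dB
∠L = (26.57°) − (63.43° + 45.00° + 0.23°) = -82.09°

-37.0 dB, -82.1°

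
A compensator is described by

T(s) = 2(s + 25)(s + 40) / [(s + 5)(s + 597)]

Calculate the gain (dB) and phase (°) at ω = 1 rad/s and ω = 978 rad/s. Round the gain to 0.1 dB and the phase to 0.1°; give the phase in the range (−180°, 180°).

At s = jω = j1:
zero (s+25): 25 + j1 → |·| = √(25²+1²) = √626 ≈ 25.02, ∠ = arctan(1/25) ≈ 2.29°
zero (s+40): 40 + j1 → |·| = √(40²+1²) = √1601 ≈ 40.012, ∠ = arctan(1/40) ≈ 1.43°
pole (s+5): 5 + j1 → |·| = √(5²+1²) = √26 ≈ 5.099, ∠ = arctan(1/5) ≈ 11.31°
pole (s+597): 597 + j1 → |·| = √(597²+1²) = √356410 ≈ 597, ∠ = arctan(1/597) ≈ 0.10°
|T| = 2 · 1001.1 / 3044.1 ≈ 0.65773
Gain = 20 log₁₀(0.65773) ≈ -3.64 dB
∠T = 3.72° − 11.41° = -7.69°

At s = jω = j978:
zero (s+25): 25 + j978 → |·| = √(25²+978²) = √957109 ≈ 978.32, ∠ = arctan(978/25) ≈ 88.54°
zero (s+40): 40 + j978 → |·| = √(40²+978²) = √958084 ≈ 978.82, ∠ = arctan(978/40) ≈ 87.66°
pole (s+5): 5 + j978 → |·| = √(5²+978²) = √956509 ≈ 978.01, ∠ = arctan(978/5) ≈ 89.71°
pole (s+597): 597 + j978 → |·| = √(597²+978²) = √1312893 ≈ 1145.8, ∠ = arctan(978/597) ≈ 58.60°
|T| = 2 · 9.576e+05 / 1.1206e+06 ≈ 1.7091
Gain = 20 log₁₀(1.7091) ≈ 4.66 dB
∠T = 176.20° − 148.31° = 27.89°

ω = 1: -3.6 dB, -7.7°; ω = 978: 4.7 dB, 27.9°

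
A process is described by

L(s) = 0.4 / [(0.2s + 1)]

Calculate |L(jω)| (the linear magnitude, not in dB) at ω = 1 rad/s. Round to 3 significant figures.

At ω = 1 rad/s:
pole (1 + j1·0.2) = 1 + j0.2 → |·| ≈ 1.0198, ∠ ≈ 11.31°
|L| = 0.4 · 1 / (1.0198) ≈ 0.39223

0.392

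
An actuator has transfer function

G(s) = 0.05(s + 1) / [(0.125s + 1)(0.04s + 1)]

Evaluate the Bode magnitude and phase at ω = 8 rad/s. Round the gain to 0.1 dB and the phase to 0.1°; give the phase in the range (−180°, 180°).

-11.3 dB, 20.1°

At ω = 8 rad/s:
zero (1 + j8·1) = 1 + j8 → |·| ≈ 8.0623, ∠ ≈ 82.87°
pole (1 + j8·0.125) = 1 + j1 → |·| ≈ 1.4142, ∠ ≈ 45.00°
pole (1 + j8·0.04) = 1 + j0.32 → |·| ≈ 1.05, ∠ ≈ 17.74°
|G| = 0.05 · 8.0623 / (1.4142 · 1.05) ≈ 0.27147
Gain = 20 log₁₀(0.27147) ≈ -11.33 dB
∠G = (82.87°) − (45.00° + 17.74°) = 20.13°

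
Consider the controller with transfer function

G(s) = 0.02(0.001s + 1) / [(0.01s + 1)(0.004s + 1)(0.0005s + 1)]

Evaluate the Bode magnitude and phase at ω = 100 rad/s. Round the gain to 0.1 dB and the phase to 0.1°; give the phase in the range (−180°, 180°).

-37.6 dB, -64.0°

At ω = 100 rad/s:
zero (1 + j100·0.001) = 1 + j0.1 → |·| ≈ 1.005, ∠ ≈ 5.71°
pole (1 + j100·0.01) = 1 + j1 → |·| ≈ 1.4142, ∠ ≈ 45.00°
pole (1 + j100·0.004) = 1 + j0.4 → |·| ≈ 1.077, ∠ ≈ 21.80°
pole (1 + j100·0.0005) = 1 + j0.05 → |·| ≈ 1.0012, ∠ ≈ 2.86°
|G| = 0.02 · 1.005 / (1.4142 · 1.077 · 1.0012) ≈ 0.013181
Gain = 20 log₁₀(0.013181) ≈ -37.60 dB
∠G = (5.71°) − (45.00° + 21.80° + 2.86°) = -63.95°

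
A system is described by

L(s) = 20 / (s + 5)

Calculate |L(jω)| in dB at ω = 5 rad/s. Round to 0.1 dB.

9.0 dB

At s = jω = j5:
pole (s+5): 5 + j5 → |·| = √(5²+5²) = √50 ≈ 7.0711, ∠ = arctan(5/5) ≈ 45.00°
|L| = 20 / 7.0711 ≈ 2.8284
Gain = 20 log₁₀(2.8284) ≈ 9.03 dB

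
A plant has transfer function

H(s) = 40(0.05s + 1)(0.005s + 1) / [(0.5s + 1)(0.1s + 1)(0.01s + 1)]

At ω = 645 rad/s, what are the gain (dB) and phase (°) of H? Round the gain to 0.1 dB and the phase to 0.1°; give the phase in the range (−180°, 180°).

-29.9 dB, -99.1°

At ω = 645 rad/s:
zero (1 + j645·0.05) = 1 + j32.25 → |·| ≈ 32.266, ∠ ≈ 88.22°
zero (1 + j645·0.005) = 1 + j3.225 → |·| ≈ 3.3765, ∠ ≈ 72.77°
pole (1 + j645·0.5) = 1 + j322.5 → |·| ≈ 322.5, ∠ ≈ 89.82°
pole (1 + j645·0.1) = 1 + j64.5 → |·| ≈ 64.508, ∠ ≈ 89.11°
pole (1 + j645·0.01) = 1 + j6.45 → |·| ≈ 6.5271, ∠ ≈ 81.19°
|H| = 40 · 32.266 · 3.3765 / (322.5 · 64.508 · 6.5271) ≈ 0.032093
Gain = 20 log₁₀(0.032093) ≈ -29.87 dB
∠H = (88.22° + 72.77°) − (89.82° + 89.11° + 81.19°) = -99.13°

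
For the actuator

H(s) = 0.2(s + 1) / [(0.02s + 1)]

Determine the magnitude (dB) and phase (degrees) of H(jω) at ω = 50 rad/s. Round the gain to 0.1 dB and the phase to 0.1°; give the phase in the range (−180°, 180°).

17.0 dB, 43.9°

At ω = 50 rad/s:
zero (1 + j50·1) = 1 + j50 → |·| ≈ 50.01, ∠ ≈ 88.85°
pole (1 + j50·0.02) = 1 + j1 → |·| ≈ 1.4142, ∠ ≈ 45.00°
|H| = 0.2 · 50.01 / (1.4142) ≈ 7.0725
Gain = 20 log₁₀(7.0725) ≈ 16.99 dB
∠H = (88.85°) − (45.00°) = 43.85°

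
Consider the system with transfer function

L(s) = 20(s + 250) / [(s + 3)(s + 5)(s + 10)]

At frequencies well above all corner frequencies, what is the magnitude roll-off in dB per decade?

Each pole contributes −20 dB/decade at high frequency; each zero contributes +20 dB/decade.
Net: 1 zero(s) − 3 pole(s) → -40 dB/decade.

-40 dB/decade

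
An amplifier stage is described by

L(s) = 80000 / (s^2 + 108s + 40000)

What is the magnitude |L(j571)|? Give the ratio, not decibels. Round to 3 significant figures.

At s = jω = j571:
quadratic: (j571)² + 108·j571 + 40000 = -286041 + j61668 → |·| ≈ 2.9261e+05, ∠ ≈ 167.83°
|L| = 80000 / 2.9261e+05 ≈ 0.2734

0.273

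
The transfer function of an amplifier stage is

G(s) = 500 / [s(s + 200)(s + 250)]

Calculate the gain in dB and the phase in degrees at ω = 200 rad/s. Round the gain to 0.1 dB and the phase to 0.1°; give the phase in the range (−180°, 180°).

-91.2 dB, -173.7°

At s = jω = j200:
pole (s+200): 200 + j200 → |·| = √(200²+200²) = √80000 ≈ 282.84, ∠ = arctan(200/200) ≈ 45.00°
pole (s+250): 250 + j200 → |·| = √(250²+200²) = √102500 ≈ 320.16, ∠ = arctan(200/250) ≈ 38.66°
pole at origin: |s| = 200, ∠ = 90.00° (in denominator)
|G| = 500 / 1.8111e+07 ≈ 2.7608e-05
Gain = 20 log₁₀(2.7608e-05) ≈ -91.18 dB
∠G = 0.00° − 173.66° = -173.66°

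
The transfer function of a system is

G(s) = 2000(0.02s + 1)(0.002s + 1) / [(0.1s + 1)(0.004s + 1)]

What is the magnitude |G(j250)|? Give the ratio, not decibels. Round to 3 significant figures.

At ω = 250 rad/s:
zero (1 + j250·0.02) = 1 + j5 → |·| ≈ 5.099, ∠ ≈ 78.69°
zero (1 + j250·0.002) = 1 + j0.5 → |·| ≈ 1.118, ∠ ≈ 26.57°
pole (1 + j250·0.1) = 1 + j25 → |·| ≈ 25.02, ∠ ≈ 87.71°
pole (1 + j250·0.004) = 1 + j1 → |·| ≈ 1.4142, ∠ ≈ 45.00°
|G| = 2000 · 5.099 · 1.118 / (25.02 · 1.4142) ≈ 322.22

322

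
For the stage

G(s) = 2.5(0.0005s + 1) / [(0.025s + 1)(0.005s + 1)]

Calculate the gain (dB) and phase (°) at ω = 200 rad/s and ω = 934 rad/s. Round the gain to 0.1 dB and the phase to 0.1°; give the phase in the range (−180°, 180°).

At ω = 200 rad/s:
zero (1 + j200·0.0005) = 1 + j0.1 → |·| ≈ 1.005, ∠ ≈ 5.71°
pole (1 + j200·0.025) = 1 + j5 → |·| ≈ 5.099, ∠ ≈ 78.69°
pole (1 + j200·0.005) = 1 + j1 → |·| ≈ 1.4142, ∠ ≈ 45.00°
|G| = 2.5 · 1.005 / (5.099 · 1.4142) ≈ 0.34843
Gain = 20 log₁₀(0.34843) ≈ -9.16 dB
∠G = (5.71°) − (78.69° + 45.00°) = -117.98°

At ω = 934 rad/s:
zero (1 + j934·0.0005) = 1 + j0.467 → |·| ≈ 1.1037, ∠ ≈ 25.03°
pole (1 + j934·0.025) = 1 + j23.35 → |·| ≈ 23.371, ∠ ≈ 87.55°
pole (1 + j934·0.005) = 1 + j4.67 → |·| ≈ 4.7759, ∠ ≈ 77.91°
|G| = 2.5 · 1.1037 / (23.371 · 4.7759) ≈ 0.024721
Gain = 20 log₁₀(0.024721) ≈ -32.14 dB
∠G = (25.03°) − (87.55° + 77.91°) = -140.43°

ω = 200: -9.2 dB, -118.0°; ω = 934: -32.1 dB, -140.4°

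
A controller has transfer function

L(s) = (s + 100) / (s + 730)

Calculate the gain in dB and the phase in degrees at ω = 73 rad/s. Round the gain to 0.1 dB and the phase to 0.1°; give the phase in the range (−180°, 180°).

-15.5 dB, 30.4°

Substitute s = j73:
Numerator: (j73) + 100 = 100 + j73
Denominator: (j73) + 730 = 730 + j73
|N| = √(100² + 73²) ≈ 123.81, ∠N ≈ 36.13°
|D| = √(730² + 73²) ≈ 733.64, ∠D ≈ 5.71°
|L| = 123.81 / 733.64 ≈ 0.16876
Gain = 20 log₁₀(0.16876) ≈ -15.45 dB
∠L = 36.13° − 5.71° = 30.42°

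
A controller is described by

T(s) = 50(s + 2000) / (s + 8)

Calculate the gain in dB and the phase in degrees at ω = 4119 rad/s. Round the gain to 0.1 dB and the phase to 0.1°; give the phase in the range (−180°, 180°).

At s = jω = j4119:
zero (s+2000): 2000 + j4119 → |·| = √(2000²+4119²) = √20966161 ≈ 4578.9, ∠ = arctan(4119/2000) ≈ 64.10°
pole (s+8): 8 + j4119 → |·| = √(8²+4119²) = √16966225 ≈ 4119, ∠ = arctan(4119/8) ≈ 89.89°
|T| = 50 · 4578.9 / 4119 ≈ 55.583
Gain = 20 log₁₀(55.583) ≈ 34.90 dB
∠T = 64.10° − 89.89° = -25.79°

34.9 dB, -25.8°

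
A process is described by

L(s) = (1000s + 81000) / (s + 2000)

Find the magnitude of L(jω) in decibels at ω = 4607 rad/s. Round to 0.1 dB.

59.3 dB

Substitute s = j4607:
Numerator: 1000(j4607) + 81000 = 81000 + j4607000
Denominator: (j4607) + 2000 = 2000 + j4607
|N| = √(81000² + 4607000²) ≈ 4.6077e+06, ∠N ≈ 88.99°
|D| = √(2000² + 4607²) ≈ 5022.4, ∠D ≈ 66.53°
|L| = 4.6077e+06 / 5022.4 ≈ 917.43
Gain = 20 log₁₀(917.43) ≈ 59.25 dB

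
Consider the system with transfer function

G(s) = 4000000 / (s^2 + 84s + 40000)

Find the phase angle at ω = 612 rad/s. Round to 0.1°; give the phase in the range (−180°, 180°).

At s = jω = j612:
quadratic: (j612)² + 84·j612 + 40000 = -334544 + j51408 → |·| ≈ 3.3847e+05, ∠ ≈ 171.26°
∠G = 0.00° − 171.26° = -171.26°

-171.3°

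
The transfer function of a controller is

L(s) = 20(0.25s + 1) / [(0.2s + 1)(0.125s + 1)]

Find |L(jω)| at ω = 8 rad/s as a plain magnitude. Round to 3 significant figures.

16.8

At ω = 8 rad/s:
zero (1 + j8·0.25) = 1 + j2 → |·| ≈ 2.2361, ∠ ≈ 63.43°
pole (1 + j8·0.2) = 1 + j1.6 → |·| ≈ 1.8868, ∠ ≈ 57.99°
pole (1 + j8·0.125) = 1 + j1 → |·| ≈ 1.4142, ∠ ≈ 45.00°
|L| = 20 · 2.2361 / (1.8868 · 1.4142) ≈ 16.76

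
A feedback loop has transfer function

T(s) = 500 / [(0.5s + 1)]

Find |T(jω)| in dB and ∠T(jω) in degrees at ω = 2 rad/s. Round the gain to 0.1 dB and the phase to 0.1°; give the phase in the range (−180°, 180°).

51.0 dB, -45.0°

At ω = 2 rad/s:
pole (1 + j2·0.5) = 1 + j1 → |·| ≈ 1.4142, ∠ ≈ 45.00°
|T| = 500 · 1 / (1.4142) ≈ 353.56
Gain = 20 log₁₀(353.56) ≈ 50.97 dB
∠T = (0°) − (45.00°) = -45.00°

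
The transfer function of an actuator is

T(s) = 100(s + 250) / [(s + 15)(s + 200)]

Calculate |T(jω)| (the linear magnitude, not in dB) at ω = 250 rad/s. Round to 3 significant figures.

0.441

At s = jω = j250:
zero (s+250): 250 + j250 → |·| = √(250²+250²) = √125000 ≈ 353.55, ∠ = arctan(250/250) ≈ 45.00°
pole (s+15): 15 + j250 → |·| = √(15²+250²) = √62725 ≈ 250.45, ∠ = arctan(250/15) ≈ 86.57°
pole (s+200): 200 + j250 → |·| = √(200²+250²) = √102500 ≈ 320.16, ∠ = arctan(250/200) ≈ 51.34°
|T| = 100 · 353.55 / 80184 ≈ 0.44092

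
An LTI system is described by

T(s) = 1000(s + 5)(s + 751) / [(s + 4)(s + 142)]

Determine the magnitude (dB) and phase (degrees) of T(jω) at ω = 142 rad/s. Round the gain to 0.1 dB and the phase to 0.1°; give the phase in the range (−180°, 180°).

At s = jω = j142:
zero (s+5): 5 + j142 → |·| = √(5²+142²) = √20189 ≈ 142.09, ∠ = arctan(142/5) ≈ 87.98°
zero (s+751): 751 + j142 → |·| = √(751²+142²) = √584165 ≈ 764.31, ∠ = arctan(142/751) ≈ 10.71°
pole (s+4): 4 + j142 → |·| = √(4²+142²) = √20180 ≈ 142.06, ∠ = arctan(142/4) ≈ 88.39°
pole (s+142): 142 + j142 → |·| = √(142²+142²) = √40328 ≈ 200.82, ∠ = arctan(142/142) ≈ 45.00°
|T| = 1000 · 1.086e+05 / 28528 ≈ 3806.8
Gain = 20 log₁₀(3806.8) ≈ 71.61 dB
∠T = 98.69° − 133.39° = -34.70°

71.6 dB, -34.7°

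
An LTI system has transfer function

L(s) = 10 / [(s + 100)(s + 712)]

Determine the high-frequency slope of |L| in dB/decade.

Each pole contributes −20 dB/decade at high frequency; each zero contributes +20 dB/decade.
Net: 0 zero(s) − 2 pole(s) → -40 dB/decade.

-40 dB/decade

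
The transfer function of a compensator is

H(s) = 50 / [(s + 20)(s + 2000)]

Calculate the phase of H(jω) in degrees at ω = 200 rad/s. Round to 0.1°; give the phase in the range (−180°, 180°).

At s = jω = j200:
pole (s+20): 20 + j200 → |·| = √(20²+200²) = √40400 ≈ 201, ∠ = arctan(200/20) ≈ 84.29°
pole (s+2000): 2000 + j200 → |·| = √(2000²+200²) = √4040000 ≈ 2010, ∠ = arctan(200/2000) ≈ 5.71°
∠H = 0.00° − 90.00° = -90.00°

-90.0°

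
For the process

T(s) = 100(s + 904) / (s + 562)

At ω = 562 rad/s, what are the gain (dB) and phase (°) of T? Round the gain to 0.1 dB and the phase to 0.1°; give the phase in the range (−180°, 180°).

42.5 dB, -13.1°

At s = jω = j562:
zero (s+904): 904 + j562 → |·| = √(904²+562²) = √1133060 ≈ 1064.5, ∠ = arctan(562/904) ≈ 31.87°
pole (s+562): 562 + j562 → |·| = √(562²+562²) = √631688 ≈ 794.79, ∠ = arctan(562/562) ≈ 45.00°
|T| = 100 · 1064.5 / 794.79 ≈ 133.93
Gain = 20 log₁₀(133.93) ≈ 42.54 dB
∠T = 31.87° − 45.00° = -13.13°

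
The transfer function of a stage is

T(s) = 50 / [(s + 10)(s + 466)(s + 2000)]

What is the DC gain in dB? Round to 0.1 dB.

T(0) = 50 / (10·466·2000) ≈ 5.3648e-06
20 log₁₀(5.3648e-06) ≈ -105.41 dB

-105.4 dB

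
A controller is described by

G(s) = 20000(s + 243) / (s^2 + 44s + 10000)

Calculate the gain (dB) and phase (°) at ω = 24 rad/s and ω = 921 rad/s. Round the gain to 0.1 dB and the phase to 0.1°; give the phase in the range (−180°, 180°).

At s = jω = j24:
zero (s+243): 243 + j24 → |·| = √(243²+24²) = √59625 ≈ 244.18, ∠ = arctan(24/243) ≈ 5.64°
quadratic: (j24)² + 44·j24 + 10000 = 9424 + j1056 → |·| ≈ 9483, ∠ ≈ 6.39°
|G| = 20000 · 244.18 / 9483 ≈ 514.98
Gain = 20 log₁₀(514.98) ≈ 54.24 dB
∠G = 5.64° − 6.39° = -0.75°

At s = jω = j921:
zero (s+243): 243 + j921 → |·| = √(243²+921²) = √907290 ≈ 952.52, ∠ = arctan(921/243) ≈ 75.22°
quadratic: (j921)² + 44·j921 + 10000 = -838241 + j40524 → |·| ≈ 8.3922e+05, ∠ ≈ 177.23°
|G| = 20000 · 952.52 / 8.3922e+05 ≈ 22.7
Gain = 20 log₁₀(22.7) ≈ 27.12 dB
∠G = 75.22° − 177.23° = -102.01°

ω = 24: 54.2 dB, -0.8°; ω = 921: 27.1 dB, -102.0°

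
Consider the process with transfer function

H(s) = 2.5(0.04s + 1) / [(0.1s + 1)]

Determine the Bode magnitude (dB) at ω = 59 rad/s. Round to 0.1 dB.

At ω = 59 rad/s:
zero (1 + j59·0.04) = 1 + j2.36 → |·| ≈ 2.5631, ∠ ≈ 67.04°
pole (1 + j59·0.1) = 1 + j5.9 → |·| ≈ 5.9841, ∠ ≈ 80.38°
|H| = 2.5 · 2.5631 / (5.9841) ≈ 1.0708
Gain = 20 log₁₀(1.0708) ≈ 0.59 dB

0.6 dB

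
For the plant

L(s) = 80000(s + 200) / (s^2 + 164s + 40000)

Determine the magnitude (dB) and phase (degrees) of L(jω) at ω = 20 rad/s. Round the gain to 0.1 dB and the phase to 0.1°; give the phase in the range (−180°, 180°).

52.1 dB, 1.0°

At s = jω = j20:
zero (s+200): 200 + j20 → |·| = √(200²+20²) = √40400 ≈ 201, ∠ = arctan(20/200) ≈ 5.71°
quadratic: (j20)² + 164·j20 + 40000 = 39600 + j3280 → |·| ≈ 39736, ∠ ≈ 4.73°
|L| = 80000 · 201 / 39736 ≈ 404.67
Gain = 20 log₁₀(404.67) ≈ 52.14 dB
∠L = 5.71° − 4.73° = 0.98°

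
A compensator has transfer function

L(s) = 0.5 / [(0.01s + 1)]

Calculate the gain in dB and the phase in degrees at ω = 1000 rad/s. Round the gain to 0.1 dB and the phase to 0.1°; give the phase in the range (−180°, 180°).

At ω = 1000 rad/s:
pole (1 + j1000·0.01) = 1 + j10 → |·| ≈ 10.05, ∠ ≈ 84.29°
|L| = 0.5 · 1 / (10.05) ≈ 0.049751
Gain = 20 log₁₀(0.049751) ≈ -26.06 dB
∠L = (0°) − (84.29°) = -84.29°

-26.1 dB, -84.3°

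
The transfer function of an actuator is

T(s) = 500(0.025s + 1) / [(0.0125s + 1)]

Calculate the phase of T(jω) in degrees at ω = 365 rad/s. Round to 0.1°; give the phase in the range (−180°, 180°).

6.1°

At ω = 365 rad/s:
zero (1 + j365·0.025) = 1 + j9.125 → |·| ≈ 9.1796, ∠ ≈ 83.75°
pole (1 + j365·0.0125) = 1 + j4.5625 → |·| ≈ 4.6708, ∠ ≈ 77.64°
∠T = (83.75°) − (77.64°) = 6.11°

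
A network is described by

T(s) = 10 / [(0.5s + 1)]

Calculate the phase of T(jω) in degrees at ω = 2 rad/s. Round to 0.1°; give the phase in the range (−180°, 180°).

-45.0°

At ω = 2 rad/s:
pole (1 + j2·0.5) = 1 + j1 → |·| ≈ 1.4142, ∠ ≈ 45.00°
∠T = (0°) − (45.00°) = -45.00°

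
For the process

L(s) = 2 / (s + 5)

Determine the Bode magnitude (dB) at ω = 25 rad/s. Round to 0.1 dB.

At s = jω = j25:
pole (s+5): 5 + j25 → |·| = √(5²+25²) = √650 ≈ 25.495, ∠ = arctan(25/5) ≈ 78.69°
|L| = 2 / 25.495 ≈ 0.078447
Gain = 20 log₁₀(0.078447) ≈ -22.11 dB

-22.1 dB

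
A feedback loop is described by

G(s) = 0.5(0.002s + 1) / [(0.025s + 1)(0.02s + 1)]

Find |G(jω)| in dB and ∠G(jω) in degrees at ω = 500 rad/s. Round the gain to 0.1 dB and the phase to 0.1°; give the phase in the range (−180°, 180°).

At ω = 500 rad/s:
zero (1 + j500·0.002) = 1 + j1 → |·| ≈ 1.4142, ∠ ≈ 45.00°
pole (1 + j500·0.025) = 1 + j12.5 → |·| ≈ 12.54, ∠ ≈ 85.43°
pole (1 + j500·0.02) = 1 + j10 → |·| ≈ 10.05, ∠ ≈ 84.29°
|G| = 0.5 · 1.4142 / (12.54 · 10.05) ≈ 0.0056107
Gain = 20 log₁₀(0.0056107) ≈ -45.02 dB
∠G = (45.00°) − (85.43° + 84.29°) = -124.72°

-45.0 dB, -124.7°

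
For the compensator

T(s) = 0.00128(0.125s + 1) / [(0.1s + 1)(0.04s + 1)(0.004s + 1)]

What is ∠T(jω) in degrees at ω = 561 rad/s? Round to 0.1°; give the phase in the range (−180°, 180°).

At ω = 561 rad/s:
zero (1 + j561·0.125) = 1 + j70.125 → |·| ≈ 70.132, ∠ ≈ 89.18°
pole (1 + j561·0.1) = 1 + j56.1 → |·| ≈ 56.109, ∠ ≈ 88.98°
pole (1 + j561·0.04) = 1 + j22.44 → |·| ≈ 22.462, ∠ ≈ 87.45°
pole (1 + j561·0.004) = 1 + j2.244 → |·| ≈ 2.4567, ∠ ≈ 65.98°
∠T = (89.18°) − (88.98° + 87.45° + 65.98°) = -153.23°

-153.2°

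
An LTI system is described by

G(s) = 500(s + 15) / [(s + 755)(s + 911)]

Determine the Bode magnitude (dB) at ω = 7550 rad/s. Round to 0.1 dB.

At s = jω = j7550:
zero (s+15): 15 + j7550 → |·| = √(15²+7550²) = √57002725 ≈ 7550, ∠ = arctan(7550/15) ≈ 89.89°
pole (s+755): 755 + j7550 → |·| = √(755²+7550²) = √57572525 ≈ 7587.7, ∠ = arctan(7550/755) ≈ 84.29°
pole (s+911): 911 + j7550 → |·| = √(911²+7550²) = √57832421 ≈ 7604.8, ∠ = arctan(7550/911) ≈ 83.12°
|G| = 500 · 7550 / 5.7703e+07 ≈ 0.065421
Gain = 20 log₁₀(0.065421) ≈ -23.69 dB

-23.7 dB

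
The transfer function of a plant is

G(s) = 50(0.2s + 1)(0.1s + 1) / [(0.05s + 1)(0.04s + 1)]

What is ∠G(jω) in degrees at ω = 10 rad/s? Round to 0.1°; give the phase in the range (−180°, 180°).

60.1°

At ω = 10 rad/s:
zero (1 + j10·0.2) = 1 + j2 → |·| ≈ 2.2361, ∠ ≈ 63.43°
zero (1 + j10·0.1) = 1 + j1 → |·| ≈ 1.4142, ∠ ≈ 45.00°
pole (1 + j10·0.05) = 1 + j0.5 → |·| ≈ 1.118, ∠ ≈ 26.57°
pole (1 + j10·0.04) = 1 + j0.4 → |·| ≈ 1.077, ∠ ≈ 21.80°
∠G = (63.43° + 45.00°) − (26.57° + 21.80°) = 60.06°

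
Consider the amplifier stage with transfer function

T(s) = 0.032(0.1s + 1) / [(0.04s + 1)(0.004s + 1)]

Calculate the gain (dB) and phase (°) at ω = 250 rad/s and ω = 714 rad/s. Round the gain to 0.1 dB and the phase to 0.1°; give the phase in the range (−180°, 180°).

At ω = 250 rad/s:
zero (1 + j250·0.1) = 1 + j25 → |·| ≈ 25.02, ∠ ≈ 87.71°
pole (1 + j250·0.04) = 1 + j10 → |·| ≈ 10.05, ∠ ≈ 84.29°
pole (1 + j250·0.004) = 1 + j1 → |·| ≈ 1.4142, ∠ ≈ 45.00°
|T| = 0.032 · 25.02 / (10.05 · 1.4142) ≈ 0.056333
Gain = 20 log₁₀(0.056333) ≈ -24.98 dB
∠T = (87.71°) − (84.29° + 45.00°) = -41.58°

At ω = 714 rad/s:
zero (1 + j714·0.1) = 1 + j71.4 → |·| ≈ 71.407, ∠ ≈ 89.20°
pole (1 + j714·0.04) = 1 + j28.56 → |·| ≈ 28.578, ∠ ≈ 87.99°
pole (1 + j714·0.004) = 1 + j2.856 → |·| ≈ 3.026, ∠ ≈ 70.70°
|T| = 0.032 · 71.407 / (28.578 · 3.026) ≈ 0.026423
Gain = 20 log₁₀(0.026423) ≈ -31.56 dB
∠T = (89.20°) − (87.99° + 70.70°) = -69.49°

ω = 250: -25.0 dB, -41.6°; ω = 714: -31.6 dB, -69.5°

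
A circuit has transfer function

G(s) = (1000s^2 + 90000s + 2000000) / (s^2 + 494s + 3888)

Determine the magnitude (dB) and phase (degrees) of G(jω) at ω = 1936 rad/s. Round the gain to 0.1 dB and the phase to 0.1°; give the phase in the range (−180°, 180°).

59.7 dB, 11.7°

Substitute s = j1936:
Numerator: 1000(j1936)^2 + 90000(j1936) + 2000000 = -3746096000 + j174240000
Denominator: (j1936)^2 + 494(j1936) + 3888 = -3744208 + j956384
|N| = √(3746096000² + 174240000²) ≈ 3.7501e+09, ∠N ≈ 177.34°
|D| = √(3744208² + 956384²) ≈ 3.8644e+06, ∠D ≈ 165.67°
|G| = 3.7501e+09 / 3.8644e+06 ≈ 970.42
Gain = 20 log₁₀(970.42) ≈ 59.74 dB
∠G = 177.34° − 165.67° = 11.67°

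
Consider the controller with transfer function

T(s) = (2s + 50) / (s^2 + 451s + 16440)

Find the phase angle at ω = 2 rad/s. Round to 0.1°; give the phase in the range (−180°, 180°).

1.4°

Substitute s = j2:
Numerator: 2(j2) + 50 = 50 + j4
Denominator: (j2)^2 + 451(j2) + 16440 = 16436 + j902
|N| = √(50² + 4²) ≈ 50.16, ∠N ≈ 4.57°
|D| = √(16436² + 902²) ≈ 16461, ∠D ≈ 3.14°
∠T = 4.57° − 3.14° = 1.43°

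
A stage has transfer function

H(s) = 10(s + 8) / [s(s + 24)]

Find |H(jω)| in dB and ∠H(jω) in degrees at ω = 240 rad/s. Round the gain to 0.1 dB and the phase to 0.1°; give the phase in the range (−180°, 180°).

-27.6 dB, -86.2°

At s = jω = j240:
zero (s+8): 8 + j240 → |·| = √(8²+240²) = √57664 ≈ 240.13, ∠ = arctan(240/8) ≈ 88.09°
pole (s+24): 24 + j240 → |·| = √(24²+240²) = √58176 ≈ 241.2, ∠ = arctan(240/24) ≈ 84.29°
pole at origin: |s| = 240, ∠ = 90.00° (in denominator)
|H| = 10 · 240.13 / 57888 ≈ 0.041482
Gain = 20 log₁₀(0.041482) ≈ -27.64 dB
∠H = 88.09° − 174.29° = -86.20°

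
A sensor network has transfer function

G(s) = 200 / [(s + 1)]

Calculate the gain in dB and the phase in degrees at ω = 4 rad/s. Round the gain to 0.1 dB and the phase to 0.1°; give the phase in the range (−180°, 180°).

33.7 dB, -76.0°

At ω = 4 rad/s:
pole (1 + j4·1) = 1 + j4 → |·| ≈ 4.1231, ∠ ≈ 75.96°
|G| = 200 · 1 / (4.1231) ≈ 48.507
Gain = 20 log₁₀(48.507) ≈ 33.72 dB
∠G = (0°) − (75.96°) = -75.96°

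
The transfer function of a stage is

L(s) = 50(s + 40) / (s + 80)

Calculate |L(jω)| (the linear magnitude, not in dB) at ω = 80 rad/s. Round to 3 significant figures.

At s = jω = j80:
zero (s+40): 40 + j80 → |·| = √(40²+80²) = √8000 ≈ 89.443, ∠ = arctan(80/40) ≈ 63.43°
pole (s+80): 80 + j80 → |·| = √(80²+80²) = √12800 ≈ 113.14, ∠ = arctan(80/80) ≈ 45.00°
|L| = 50 · 89.443 / 113.14 ≈ 39.528

39.5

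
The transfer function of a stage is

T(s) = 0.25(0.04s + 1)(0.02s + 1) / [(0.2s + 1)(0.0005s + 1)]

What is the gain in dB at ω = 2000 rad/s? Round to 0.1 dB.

At ω = 2000 rad/s:
zero (1 + j2000·0.04) = 1 + j80 → |·| ≈ 80.006, ∠ ≈ 89.28°
zero (1 + j2000·0.02) = 1 + j40 → |·| ≈ 40.012, ∠ ≈ 88.57°
pole (1 + j2000·0.2) = 1 + j400 → |·| ≈ 400, ∠ ≈ 89.86°
pole (1 + j2000·0.0005) = 1 + j1 → |·| ≈ 1.4142, ∠ ≈ 45.00°
|T| = 0.25 · 80.006 · 40.012 / (400 · 1.4142) ≈ 1.4148
Gain = 20 log₁₀(1.4148) ≈ 3.01 dB

3.0 dB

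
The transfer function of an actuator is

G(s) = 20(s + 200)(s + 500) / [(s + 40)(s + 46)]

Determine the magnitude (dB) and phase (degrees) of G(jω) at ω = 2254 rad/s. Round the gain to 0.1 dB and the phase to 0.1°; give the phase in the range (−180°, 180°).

26.3 dB, -15.4°

At s = jω = j2254:
zero (s+200): 200 + j2254 → |·| = √(200²+2254²) = √5120516 ≈ 2262.9, ∠ = arctan(2254/200) ≈ 84.93°
zero (s+500): 500 + j2254 → |·| = √(500²+2254²) = √5330516 ≈ 2308.8, ∠ = arctan(2254/500) ≈ 77.49°
pole (s+40): 40 + j2254 → |·| = √(40²+2254²) = √5082116 ≈ 2254.4, ∠ = arctan(2254/40) ≈ 88.98°
pole (s+46): 46 + j2254 → |·| = √(46²+2254²) = √5082632 ≈ 2254.5, ∠ = arctan(2254/46) ≈ 88.83°
|G| = 20 · 5.2246e+06 / 5.0825e+06 ≈ 20.559
Gain = 20 log₁₀(20.559) ≈ 26.26 dB
∠G = 162.42° − 177.81° = -15.39°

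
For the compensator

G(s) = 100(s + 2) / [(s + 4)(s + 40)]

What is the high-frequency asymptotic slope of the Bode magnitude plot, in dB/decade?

Each pole contributes −20 dB/decade at high frequency; each zero contributes +20 dB/decade.
Net: 1 zero(s) − 2 pole(s) → -20 dB/decade.

-20 dB/decade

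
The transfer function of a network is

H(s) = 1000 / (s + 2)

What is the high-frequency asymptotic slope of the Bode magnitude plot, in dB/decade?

-20 dB/decade

Each pole contributes −20 dB/decade at high frequency; each zero contributes +20 dB/decade.
Net: 0 zero(s) − 1 pole(s) → -20 dB/decade.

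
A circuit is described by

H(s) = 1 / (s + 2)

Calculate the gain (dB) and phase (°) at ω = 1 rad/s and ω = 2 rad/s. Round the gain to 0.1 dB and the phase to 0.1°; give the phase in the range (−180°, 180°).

At s = jω = j1:
pole (s+2): 2 + j1 → |·| = √(2²+1²) = √5 ≈ 2.2361, ∠ = arctan(1/2) ≈ 26.57°
|H| = 1 / 2.2361 ≈ 0.44721
Gain = 20 log₁₀(0.44721) ≈ -6.99 dB
∠H = 0.00° − 26.57° = -26.57°

At s = jω = j2:
pole (s+2): 2 + j2 → |·| = √(2²+2²) = √8 ≈ 2.8284, ∠ = arctan(2/2) ≈ 45.00°
|H| = 1 / 2.8284 ≈ 0.35356
Gain = 20 log₁₀(0.35356) ≈ -9.03 dB
∠H = 0.00° − 45.00° = -45.00°

ω = 1: -7.0 dB, -26.6°; ω = 2: -9.0 dB, -45.0°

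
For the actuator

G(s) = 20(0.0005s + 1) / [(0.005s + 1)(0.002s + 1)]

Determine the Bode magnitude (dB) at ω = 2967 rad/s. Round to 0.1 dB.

At ω = 2967 rad/s:
zero (1 + j2967·0.0005) = 1 + j1.4835 → |·| ≈ 1.7891, ∠ ≈ 56.02°
pole (1 + j2967·0.005) = 1 + j14.835 → |·| ≈ 14.869, ∠ ≈ 86.14°
pole (1 + j2967·0.002) = 1 + j5.934 → |·| ≈ 6.0177, ∠ ≈ 80.43°
|G| = 20 · 1.7891 / (14.869 · 6.0177) ≈ 0.3999
Gain = 20 log₁₀(0.3999) ≈ -7.96 dB

-8.0 dB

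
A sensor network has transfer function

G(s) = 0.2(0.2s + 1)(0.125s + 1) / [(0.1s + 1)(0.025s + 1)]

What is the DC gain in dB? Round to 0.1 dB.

-14.0 dB

G(0) = 0.2 · 1 / 1 = 0.2
20 log₁₀(0.2) ≈ -13.98 dB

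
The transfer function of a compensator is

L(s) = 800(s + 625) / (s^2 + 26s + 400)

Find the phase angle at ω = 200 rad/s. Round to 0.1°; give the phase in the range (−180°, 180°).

At s = jω = j200:
zero (s+625): 625 + j200 → |·| = √(625²+200²) = √430625 ≈ 656.22, ∠ = arctan(200/625) ≈ 17.74°
quadratic: (j200)² + 26·j200 + 400 = -39600 + j5200 → |·| ≈ 39940, ∠ ≈ 172.52°
∠L = 17.74° − 172.52° = -154.78°

-154.8°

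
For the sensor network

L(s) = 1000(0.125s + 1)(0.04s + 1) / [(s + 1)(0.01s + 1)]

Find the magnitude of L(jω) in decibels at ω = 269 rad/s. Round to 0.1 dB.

At ω = 269 rad/s:
zero (1 + j269·0.125) = 1 + j33.625 → |·| ≈ 33.64, ∠ ≈ 88.30°
zero (1 + j269·0.04) = 1 + j10.76 → |·| ≈ 10.806, ∠ ≈ 84.69°
pole (1 + j269·1) = 1 + j269 → |·| ≈ 269, ∠ ≈ 89.79°
pole (1 + j269·0.01) = 1 + j2.69 → |·| ≈ 2.8699, ∠ ≈ 69.61°
|L| = 1000 · 33.64 · 10.806 / (269 · 2.8699) ≈ 470.87
Gain = 20 log₁₀(470.87) ≈ 53.46 dB

53.5 dB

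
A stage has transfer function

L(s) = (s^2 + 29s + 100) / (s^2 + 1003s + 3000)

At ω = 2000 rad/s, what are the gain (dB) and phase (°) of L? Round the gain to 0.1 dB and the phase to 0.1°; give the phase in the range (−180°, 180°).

Substitute s = j2000:
Numerator: (j2000)^2 + 29(j2000) + 100 = -3999900 + j58000
Denominator: (j2000)^2 + 1003(j2000) + 3000 = -3997000 + j2006000
|N| = √(3999900² + 58000²) ≈ 4.0003e+06, ∠N ≈ 179.17°
|D| = √(3997000² + 2006000²) ≈ 4.4721e+06, ∠D ≈ 153.35°
|L| = 4.0003e+06 / 4.4721e+06 ≈ 0.8945
Gain = 20 log₁₀(0.8945) ≈ -0.97 dB
∠L = 179.17° − 153.35° = 25.82°

-1.0 dB, 25.8°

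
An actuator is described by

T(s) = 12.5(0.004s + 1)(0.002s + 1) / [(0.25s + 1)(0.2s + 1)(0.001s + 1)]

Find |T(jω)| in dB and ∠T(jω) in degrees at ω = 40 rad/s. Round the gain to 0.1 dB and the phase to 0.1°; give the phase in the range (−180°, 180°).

-16.1 dB, -155.8°

At ω = 40 rad/s:
zero (1 + j40·0.004) = 1 + j0.16 → |·| ≈ 1.0127, ∠ ≈ 9.09°
zero (1 + j40·0.002) = 1 + j0.08 → |·| ≈ 1.0032, ∠ ≈ 4.57°
pole (1 + j40·0.25) = 1 + j10 → |·| ≈ 10.05, ∠ ≈ 84.29°
pole (1 + j40·0.2) = 1 + j8 → |·| ≈ 8.0623, ∠ ≈ 82.87°
pole (1 + j40·0.001) = 1 + j0.04 → |·| ≈ 1.0008, ∠ ≈ 2.29°
|T| = 12.5 · 1.0127 · 1.0032 / (10.05 · 8.0623 · 1.0008) ≈ 0.15661
Gain = 20 log₁₀(0.15661) ≈ -16.10 dB
∠T = (9.09° + 4.57°) − (84.29° + 82.87° + 2.29°) = -155.79°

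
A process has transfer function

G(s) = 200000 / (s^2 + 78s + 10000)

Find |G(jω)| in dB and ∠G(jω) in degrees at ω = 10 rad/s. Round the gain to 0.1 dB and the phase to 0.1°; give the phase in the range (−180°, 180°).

26.1 dB, -4.5°

At s = jω = j10:
quadratic: (j10)² + 78·j10 + 10000 = 9900 + j780 → |·| ≈ 9930.7, ∠ ≈ 4.50°
|G| = 200000 / 9930.7 ≈ 20.14
Gain = 20 log₁₀(20.14) ≈ 26.08 dB
∠G = 0.00° − 4.50° = -4.50°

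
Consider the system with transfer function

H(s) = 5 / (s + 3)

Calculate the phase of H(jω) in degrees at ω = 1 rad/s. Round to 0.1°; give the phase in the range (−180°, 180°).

-18.4°

At s = jω = j1:
pole (s+3): 3 + j1 → |·| = √(3²+1²) = √10 ≈ 3.1623, ∠ = arctan(1/3) ≈ 18.43°
∠H = 0.00° − 18.43° = -18.43°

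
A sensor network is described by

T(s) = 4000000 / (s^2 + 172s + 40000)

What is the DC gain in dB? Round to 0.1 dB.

T(0) = 4000000 / 40000 = 100
20 log₁₀(100) ≈ 40.00 dB

40.0 dB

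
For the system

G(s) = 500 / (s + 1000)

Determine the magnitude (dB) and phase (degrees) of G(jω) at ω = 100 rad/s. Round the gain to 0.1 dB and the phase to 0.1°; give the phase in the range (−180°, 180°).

At s = jω = j100:
pole (s+1000): 1000 + j100 → |·| = √(1000²+100²) = √1010000 ≈ 1005, ∠ = arctan(100/1000) ≈ 5.71°
|G| = 500 / 1005 ≈ 0.49751
Gain = 20 log₁₀(0.49751) ≈ -6.06 dB
∠G = 0.00° − 5.71° = -5.71°

-6.1 dB, -5.7°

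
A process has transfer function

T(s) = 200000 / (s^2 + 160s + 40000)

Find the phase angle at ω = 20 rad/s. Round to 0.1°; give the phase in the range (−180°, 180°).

At s = jω = j20:
quadratic: (j20)² + 160·j20 + 40000 = 39600 + j3200 → |·| ≈ 39729, ∠ ≈ 4.62°
∠T = 0.00° − 4.62° = -4.62°

-4.6°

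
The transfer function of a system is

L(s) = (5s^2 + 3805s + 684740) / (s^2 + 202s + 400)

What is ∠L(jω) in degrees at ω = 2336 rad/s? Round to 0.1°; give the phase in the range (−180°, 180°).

Substitute s = j2336:
Numerator: 5(j2336)^2 + 3805(j2336) + 684740 = -26599740 + j8888480
Denominator: (j2336)^2 + 202(j2336) + 400 = -5456496 + j471872
|N| = √(26599740² + 8888480²) ≈ 2.8046e+07, ∠N ≈ 161.52°
|D| = √(5456496² + 471872²) ≈ 5.4769e+06, ∠D ≈ 175.06°
∠L = 161.52° − 175.06° = -13.54°

-13.5°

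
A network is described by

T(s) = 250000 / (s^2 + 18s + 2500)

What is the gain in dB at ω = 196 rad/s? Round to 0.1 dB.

At s = jω = j196:
quadratic: (j196)² + 18·j196 + 2500 = -35916 + j3528 → |·| ≈ 36089, ∠ ≈ 174.39°
|T| = 250000 / 36089 ≈ 6.9273
Gain = 20 log₁₀(6.9273) ≈ 16.81 dB

16.8 dB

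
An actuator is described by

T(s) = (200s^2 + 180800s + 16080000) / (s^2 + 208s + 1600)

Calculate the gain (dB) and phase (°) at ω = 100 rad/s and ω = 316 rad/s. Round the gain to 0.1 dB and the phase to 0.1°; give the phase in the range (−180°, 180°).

ω = 100: 60.2 dB, -59.9°; ω = 316: 53.7 dB, -52.3°

Substitute s = j100:
Numerator: 200(j100)^2 + 180800(j100) + 16080000 = 14080000 + j18080000
Denominator: (j100)^2 + 208(j100) + 1600 = -8400 + j20800
|N| = √(14080000² + 18080000²) ≈ 2.2916e+07, ∠N ≈ 52.09°
|D| = √(8400² + 20800²) ≈ 22432, ∠D ≈ 111.99°
|T| = 2.2916e+07 / 22432 ≈ 1021.6
Gain = 20 log₁₀(1021.6) ≈ 60.19 dB
∠T = 52.09° − 111.99° = -59.90°

Substitute s = j316:
Numerator: 200(j316)^2 + 180800(j316) + 16080000 = -3891200 + j57132800
Denominator: (j316)^2 + 208(j316) + 1600 = -98256 + j65728
|N| = √(3891200² + 57132800²) ≈ 5.7265e+07, ∠N ≈ 93.90°
|D| = √(98256² + 65728²) ≈ 1.1821e+05, ∠D ≈ 146.22°
|T| = 5.7265e+07 / 1.1821e+05 ≈ 484.43
Gain = 20 log₁₀(484.43) ≈ 53.70 dB
∠T = 93.90° − 146.22° = -52.32°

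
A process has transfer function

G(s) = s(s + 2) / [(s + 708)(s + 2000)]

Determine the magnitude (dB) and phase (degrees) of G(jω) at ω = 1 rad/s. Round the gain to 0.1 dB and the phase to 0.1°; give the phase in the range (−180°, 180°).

At s = jω = j1:
zero (s+2): 2 + j1 → |·| = √(2²+1²) = √5 ≈ 2.2361, ∠ = arctan(1/2) ≈ 26.57°
zero at origin: s = j1 → |·| = 1, ∠ = 90.00°
pole (s+708): 708 + j1 → |·| = √(708²+1²) = √501265 ≈ 708, ∠ = arctan(1/708) ≈ 0.08°
pole (s+2000): 2000 + j1 → |·| = √(2000²+1²) = √4000001 ≈ 2000, ∠ = arctan(1/2000) ≈ 0.03°
|G| = 1 · 2.2361 / 1.416e+06 ≈ 1.5792e-06
Gain = 20 log₁₀(1.5792e-06) ≈ -116.03 dB
∠G = 116.57° − 0.11° = 116.46°

-116.0 dB, 116.5°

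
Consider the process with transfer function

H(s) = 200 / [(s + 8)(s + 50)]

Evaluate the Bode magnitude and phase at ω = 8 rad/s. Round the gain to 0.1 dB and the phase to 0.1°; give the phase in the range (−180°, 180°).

-9.1 dB, -54.1°

At s = jω = j8:
pole (s+8): 8 + j8 → |·| = √(8²+8²) = √128 ≈ 11.314, ∠ = arctan(8/8) ≈ 45.00°
pole (s+50): 50 + j8 → |·| = √(50²+8²) = √2564 ≈ 50.636, ∠ = arctan(8/50) ≈ 9.09°
|H| = 200 / 572.9 ≈ 0.3491
Gain = 20 log₁₀(0.3491) ≈ -9.14 dB
∠H = 0.00° − 54.09° = -54.09°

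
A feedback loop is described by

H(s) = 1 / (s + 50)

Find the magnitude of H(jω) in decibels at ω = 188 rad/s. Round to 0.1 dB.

-45.8 dB

Substitute s = j188:
Numerator: 1 = 1 + j0
Denominator: (j188) + 50 = 50 + j188
|N| = √(1² + 0²) ≈ 1, ∠N ≈ 0.00°
|D| = √(50² + 188²) ≈ 194.54, ∠D ≈ 75.11°
|H| = 1 / 194.54 ≈ 0.0051403
Gain = 20 log₁₀(0.0051403) ≈ -45.78 dB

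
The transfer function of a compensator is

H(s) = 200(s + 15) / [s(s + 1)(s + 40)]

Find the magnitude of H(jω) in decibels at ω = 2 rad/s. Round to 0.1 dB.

At s = jω = j2:
zero (s+15): 15 + j2 → |·| = √(15²+2²) = √229 ≈ 15.133, ∠ = arctan(2/15) ≈ 7.59°
pole (s+1): 1 + j2 → |·| = √(1²+2²) = √5 ≈ 2.2361, ∠ = arctan(2/1) ≈ 63.43°
pole (s+40): 40 + j2 → |·| = √(40²+2²) = √1604 ≈ 40.05, ∠ = arctan(2/40) ≈ 2.86°
pole at origin: |s| = 2, ∠ = 90.00° (in denominator)
|H| = 200 · 15.133 / 179.11 ≈ 16.898
Gain = 20 log₁₀(16.898) ≈ 24.56 dB

24.6 dB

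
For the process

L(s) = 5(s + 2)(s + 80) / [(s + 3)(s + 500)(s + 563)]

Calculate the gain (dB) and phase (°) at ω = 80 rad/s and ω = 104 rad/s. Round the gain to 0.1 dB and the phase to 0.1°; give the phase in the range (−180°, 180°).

ω = 80: -54.1 dB, 28.5°; ω = 104: -53.0 dB, 30.8°

At s = jω = j80:
zero (s+2): 2 + j80 → |·| = √(2²+80²) = √6404 ≈ 80.025, ∠ = arctan(80/2) ≈ 88.57°
zero (s+80): 80 + j80 → |·| = √(80²+80²) = √12800 ≈ 113.14, ∠ = arctan(80/80) ≈ 45.00°
pole (s+3): 3 + j80 → |·| = √(3²+80²) = √6409 ≈ 80.056, ∠ = arctan(80/3) ≈ 87.85°
pole (s+500): 500 + j80 → |·| = √(500²+80²) = √256400 ≈ 506.36, ∠ = arctan(80/500) ≈ 9.09°
pole (s+563): 563 + j80 → |·| = √(563²+80²) = √323369 ≈ 568.66, ∠ = arctan(80/563) ≈ 8.09°
|L| = 5 · 9054 / 2.3052e+07 ≈ 0.0019638
Gain = 20 log₁₀(0.0019638) ≈ -54.14 dB
∠L = 133.57° − 105.03° = 28.54°

At s = jω = j104:
zero (s+2): 2 + j104 → |·| = √(2²+104²) = √10820 ≈ 104.02, ∠ = arctan(104/2) ≈ 88.90°
zero (s+80): 80 + j104 → |·| = √(80²+104²) = √17216 ≈ 131.21, ∠ = arctan(104/80) ≈ 52.43°
pole (s+3): 3 + j104 → |·| = √(3²+104²) = √10825 ≈ 104.04, ∠ = arctan(104/3) ≈ 88.35°
pole (s+500): 500 + j104 → |·| = √(500²+104²) = √260816 ≈ 510.7, ∠ = arctan(104/500) ≈ 11.75°
pole (s+563): 563 + j104 → |·| = √(563²+104²) = √327785 ≈ 572.53, ∠ = arctan(104/563) ≈ 10.47°
|L| = 5 · 13648 / 3.042e+07 ≈ 0.0022433
Gain = 20 log₁₀(0.0022433) ≈ -52.98 dB
∠L = 141.33° − 110.57° = 30.76°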